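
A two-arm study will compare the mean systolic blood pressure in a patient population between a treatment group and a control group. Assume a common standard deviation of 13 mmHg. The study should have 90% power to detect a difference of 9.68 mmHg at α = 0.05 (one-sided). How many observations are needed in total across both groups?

62 total

For two equal groups, n per group = 2·((z_α + z_β)·σ/δ)².
z_α = 1.645; z_β = 1.282 (power 90%).
n = 2 × (2.927 × 13 / 9.68)² = 2 × 15.45 = 30.90
Round up: n = 31 per group.
Total across both groups: 2 × 31 = 62.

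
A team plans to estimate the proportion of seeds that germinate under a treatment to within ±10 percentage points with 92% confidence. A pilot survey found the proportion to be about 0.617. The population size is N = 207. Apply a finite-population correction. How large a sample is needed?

54

For a proportion with margin E = 0.1 at 92% confidence, z = 1.751.
n = p̂(1−p̂)(z/E)² = 0.617 × 0.383 × (1.751/0.1)² = 72.45 — call this n₀.
Finite-population correction with N = 207: n = n₀ / (1 + (n₀−1)/N) = 72.45 / 1.345 = 53.87
Round up: n = 54.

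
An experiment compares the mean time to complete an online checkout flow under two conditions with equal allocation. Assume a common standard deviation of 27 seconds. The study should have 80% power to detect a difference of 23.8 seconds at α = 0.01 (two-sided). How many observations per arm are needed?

31 per group

For two equal groups, n per group = 2·((z_{α/2} + z_β)·σ/δ)².
z_{α/2} = 2.576; z_β = 0.842 (power 80%).
n = 2 × (3.418 × 27 / 23.8)² = 2 × 15.04 = 30.08
Round up: n = 31 per group.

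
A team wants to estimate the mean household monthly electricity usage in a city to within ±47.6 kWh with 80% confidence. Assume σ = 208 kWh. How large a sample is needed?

For a mean, the margin of error is E = z·σ/√n, so n = (zσ/E)².
At 80% confidence, z = 1.282.
n = (1.282 × 208 / 47.6)² = 31.38
Round up: n = 32.

32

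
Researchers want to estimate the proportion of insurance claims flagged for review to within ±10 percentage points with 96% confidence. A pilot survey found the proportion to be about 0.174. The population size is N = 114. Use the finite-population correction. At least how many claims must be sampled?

For a proportion with margin E = 0.1 at 96% confidence, z = 2.054.
n = p̂(1−p̂)(z/E)² = 0.174 × 0.826 × (2.054/0.1)² = 60.64 — call this n₀.
Finite-population correction with N = 114: n = n₀ / (1 + (n₀−1)/N) = 60.64 / 1.523 = 39.82
Round up: n = 40.

40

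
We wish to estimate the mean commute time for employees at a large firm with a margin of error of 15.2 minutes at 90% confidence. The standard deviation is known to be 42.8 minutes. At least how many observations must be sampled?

For a mean, the margin of error is E = z·σ/√n, so n = (zσ/E)².
At 90% confidence, z = 1.645.
n = (1.645 × 42.8 / 15.2)² = 21.46
Round up: n = 22.

22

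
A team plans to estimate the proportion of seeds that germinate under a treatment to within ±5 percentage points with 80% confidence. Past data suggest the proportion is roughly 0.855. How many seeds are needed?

For a proportion with margin E = 0.05 at 80% confidence, z = 1.282.
n = p̂(1−p̂)(z/E)² = 0.855 × 0.145 × (1.282/0.05)² = 81.50
Round up: n = 82.

82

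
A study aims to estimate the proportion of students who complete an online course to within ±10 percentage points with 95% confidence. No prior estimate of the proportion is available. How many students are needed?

For a proportion with margin E = 0.1 at 95% confidence, z = 1.960.
With no prior estimate, use p = 0.5, which maximizes p(1−p) at 0.25.
n = 0.25 × (z/E)² = 0.25 × (1.960/0.1)² = 96.04
Round up: n = 97.

97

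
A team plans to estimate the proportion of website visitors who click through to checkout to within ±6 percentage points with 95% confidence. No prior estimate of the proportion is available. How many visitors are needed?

n = 267

For a proportion with margin E = 0.06 at 95% confidence, z = 1.960.
With no prior estimate, use p = 0.5, which maximizes p(1−p) at 0.25.
n = 0.25 × (z/E)² = 0.25 × (1.960/0.06)² = 266.78
Round up: n = 267.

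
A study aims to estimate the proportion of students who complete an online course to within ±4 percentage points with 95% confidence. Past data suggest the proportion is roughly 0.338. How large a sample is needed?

For a proportion with margin E = 0.04 at 95% confidence, z = 1.960.
n = p̂(1−p̂)(z/E)² = 0.338 × 0.662 × (1.960/0.04)² = 537.24
Round up: n = 538.

n = 538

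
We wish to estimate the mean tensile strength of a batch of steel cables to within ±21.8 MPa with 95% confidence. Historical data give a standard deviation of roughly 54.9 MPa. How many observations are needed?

25

For a mean, the margin of error is E = z·σ/√n, so n = (zσ/E)².
At 95% confidence, z = 1.960.
n = (1.960 × 54.9 / 21.8)² = 24.36
Round up: n = 25.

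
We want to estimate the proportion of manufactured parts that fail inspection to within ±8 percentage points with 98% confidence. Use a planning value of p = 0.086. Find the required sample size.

67

For a proportion with margin E = 0.08 at 98% confidence, z = 2.326.
n = p̂(1−p̂)(z/E)² = 0.086 × 0.914 × (2.326/0.08)² = 66.45
Round up: n = 67.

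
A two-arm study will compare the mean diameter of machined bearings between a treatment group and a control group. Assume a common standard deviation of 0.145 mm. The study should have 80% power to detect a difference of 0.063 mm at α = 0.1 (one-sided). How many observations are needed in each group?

For two equal groups, n per group = 2·((z_α + z_β)·σ/δ)².
z_α = 1.282; z_β = 0.842 (power 80%).
n = 2 × (2.124 × 0.145 / 0.063)² = 2 × 23.90 = 47.80
Round up: n = 48 per group.

48 per group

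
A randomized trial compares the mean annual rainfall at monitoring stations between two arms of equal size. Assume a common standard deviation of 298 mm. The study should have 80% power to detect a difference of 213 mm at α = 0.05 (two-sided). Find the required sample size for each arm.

31 per group

For two equal groups, n per group = 2·((z_{α/2} + z_β)·σ/δ)².
z_{α/2} = 1.960; z_β = 0.842 (power 80%).
n = 2 × (2.802 × 298 / 213)² = 2 × 15.37 = 30.74
Round up: n = 31 per group.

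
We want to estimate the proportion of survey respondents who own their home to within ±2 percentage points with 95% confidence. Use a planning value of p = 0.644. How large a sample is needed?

2202

For a proportion with margin E = 0.02 at 95% confidence, z = 1.960.
n = p̂(1−p̂)(z/E)² = 0.644 × 0.356 × (1.960/0.02)² = 2201.85
Round up: n = 2202.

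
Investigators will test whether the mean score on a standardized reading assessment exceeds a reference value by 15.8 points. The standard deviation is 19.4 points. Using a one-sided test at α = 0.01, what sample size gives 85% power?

n = 18

For a one-sample z-test, n = ((z_α + z_β)·σ/δ)².
z_α = 2.326 (one-sided α = 0.01); z_β = 1.036 (power 85% → β = 0.15).
n = (3.362 × 19.4 / 15.8)² = 17.04
Round up: n = 18.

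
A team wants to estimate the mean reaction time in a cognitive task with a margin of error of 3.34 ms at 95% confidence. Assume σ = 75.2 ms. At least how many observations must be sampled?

For a mean, the margin of error is E = z·σ/√n, so n = (zσ/E)².
At 95% confidence, z = 1.960.
n = (1.960 × 75.2 / 3.34)² = 1947.40
Round up: n = 1948.

n = 1948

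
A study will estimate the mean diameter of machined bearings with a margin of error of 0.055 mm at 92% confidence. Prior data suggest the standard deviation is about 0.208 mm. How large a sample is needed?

n = 44

For a mean, the margin of error is E = z·σ/√n, so n = (zσ/E)².
At 92% confidence, z = 1.751.
n = (1.751 × 0.208 / 0.055)² = 43.85
Round up: n = 44.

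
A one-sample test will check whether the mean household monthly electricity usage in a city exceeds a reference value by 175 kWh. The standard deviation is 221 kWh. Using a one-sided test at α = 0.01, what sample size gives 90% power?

21

For a one-sample z-test, n = ((z_α + z_β)·σ/δ)².
z_α = 2.326 (one-sided α = 0.01); z_β = 1.282 (power 90% → β = 0.1).
n = (3.608 × 221 / 175)² = 20.76
Round up: n = 21.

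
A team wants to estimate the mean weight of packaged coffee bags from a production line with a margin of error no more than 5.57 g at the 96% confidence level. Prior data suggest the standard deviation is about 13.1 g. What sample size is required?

For a mean, the margin of error is E = z·σ/√n, so n = (zσ/E)².
At 96% confidence, z = 2.054.
n = (2.054 × 13.1 / 5.57)² = 23.34
Round up: n = 24.

n = 24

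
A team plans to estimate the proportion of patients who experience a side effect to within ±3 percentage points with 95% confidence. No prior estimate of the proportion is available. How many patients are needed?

For a proportion with margin E = 0.03 at 95% confidence, z = 1.960.
With no prior estimate, use p = 0.5, which maximizes p(1−p) at 0.25.
n = 0.25 × (z/E)² = 0.25 × (1.960/0.03)² = 1067.11
Round up: n = 1068.

n = 1068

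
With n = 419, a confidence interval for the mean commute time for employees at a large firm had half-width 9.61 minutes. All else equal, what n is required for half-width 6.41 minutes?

Margin of error scales as 1/√n, so n₂ = n₁·(E₁/E₂)².
n₂ = 419 × (9.61/6.41)² = 419 × 2.248 = 941.91
Round up: n₂ = 942.

942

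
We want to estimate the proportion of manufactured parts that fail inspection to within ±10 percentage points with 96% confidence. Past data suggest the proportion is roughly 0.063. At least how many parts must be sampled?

For a proportion with margin E = 0.1 at 96% confidence, z = 2.054.
n = p̂(1−p̂)(z/E)² = 0.063 × 0.937 × (2.054/0.1)² = 24.90
Round up: n = 25.

25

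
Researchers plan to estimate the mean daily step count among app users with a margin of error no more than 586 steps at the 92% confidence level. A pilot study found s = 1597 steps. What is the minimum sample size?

For a mean, the margin of error is E = z·σ/√n, so n = (zσ/E)².
At 92% confidence, z = 1.751.
n = (1.751 × 1597 / 586)² = 22.77
Round up: n = 23.

23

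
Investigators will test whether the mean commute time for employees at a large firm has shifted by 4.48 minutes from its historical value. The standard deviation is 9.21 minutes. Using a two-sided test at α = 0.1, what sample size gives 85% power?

For a one-sample z-test, n = ((z_{α/2} + z_β)·σ/δ)².
z_{α/2} = 1.645 (two-sided α = 0.1); z_β = 1.036 (power 85% → β = 0.15).
n = (2.681 × 9.21 / 4.48)² = 30.38
Round up: n = 31.

31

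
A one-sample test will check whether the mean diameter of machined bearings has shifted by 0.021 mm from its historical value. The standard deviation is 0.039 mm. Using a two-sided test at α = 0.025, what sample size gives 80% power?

n = 33

For a one-sample z-test, n = ((z_{α/2} + z_β)·σ/δ)².
z_{α/2} = 2.241 (two-sided α = 0.025); z_β = 0.842 (power 80% → β = 0.2).
n = (3.083 × 0.039 / 0.021)² = 32.78
Round up: n = 33.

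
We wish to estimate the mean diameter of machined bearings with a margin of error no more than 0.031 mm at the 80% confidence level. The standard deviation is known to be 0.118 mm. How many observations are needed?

24

For a mean, the margin of error is E = z·σ/√n, so n = (zσ/E)².
At 80% confidence, z = 1.282.
n = (1.282 × 0.118 / 0.031)² = 23.81
Round up: n = 24.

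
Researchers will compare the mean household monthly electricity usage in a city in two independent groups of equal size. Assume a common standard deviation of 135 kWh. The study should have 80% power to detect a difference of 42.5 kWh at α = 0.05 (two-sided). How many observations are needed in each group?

159 per group

For two equal groups, n per group = 2·((z_{α/2} + z_β)·σ/δ)².
z_{α/2} = 1.960; z_β = 0.842 (power 80%).
n = 2 × (2.802 × 135 / 42.5)² = 2 × 79.22 = 158.44
Round up: n = 159 per group.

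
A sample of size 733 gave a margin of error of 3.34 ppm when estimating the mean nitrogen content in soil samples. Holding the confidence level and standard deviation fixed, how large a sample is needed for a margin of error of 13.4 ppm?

46

Margin of error scales as 1/√n, so n₂ = n₁·(E₁/E₂)².
n₂ = 733 × (3.34/13.4)² = 733 × 0.06213 = 45.54
Round up: n₂ = 46.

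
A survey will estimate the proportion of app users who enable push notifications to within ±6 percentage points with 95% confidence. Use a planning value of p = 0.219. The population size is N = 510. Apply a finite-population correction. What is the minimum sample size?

For a proportion with margin E = 0.06 at 95% confidence, z = 1.960.
n = p̂(1−p̂)(z/E)² = 0.219 × 0.781 × (1.960/0.06)² = 182.52 — call this n₀.
Finite-population correction with N = 510: n = n₀ / (1 + (n₀−1)/N) = 182.52 / 1.356 = 134.60
Round up: n = 135.

135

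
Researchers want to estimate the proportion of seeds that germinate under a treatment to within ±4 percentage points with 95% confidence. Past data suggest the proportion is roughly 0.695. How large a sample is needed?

For a proportion with margin E = 0.04 at 95% confidence, z = 1.960.
n = p̂(1−p̂)(z/E)² = 0.695 × 0.305 × (1.960/0.04)² = 508.95
Round up: n = 509.

509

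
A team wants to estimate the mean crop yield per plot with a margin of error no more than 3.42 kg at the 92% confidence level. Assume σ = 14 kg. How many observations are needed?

52

For a mean, the margin of error is E = z·σ/√n, so n = (zσ/E)².
At 92% confidence, z = 1.751.
n = (1.751 × 14 / 3.42)² = 51.38
Round up: n = 52.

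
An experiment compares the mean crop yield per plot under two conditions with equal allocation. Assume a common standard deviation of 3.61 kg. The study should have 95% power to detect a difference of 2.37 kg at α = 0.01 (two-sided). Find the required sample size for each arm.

83 per group

For two equal groups, n per group = 2·((z_{α/2} + z_β)·σ/δ)².
z_{α/2} = 2.576; z_β = 1.645 (power 95%).
n = 2 × (4.221 × 3.61 / 2.37)² = 2 × 41.34 = 82.68
Round up: n = 83 per group.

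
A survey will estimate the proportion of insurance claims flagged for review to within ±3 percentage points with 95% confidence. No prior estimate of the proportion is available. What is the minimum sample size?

n = 1068

For a proportion with margin E = 0.03 at 95% confidence, z = 1.960.
With no prior estimate, use p = 0.5, which maximizes p(1−p) at 0.25.
n = 0.25 × (z/E)² = 0.25 × (1.960/0.03)² = 1067.11
Round up: n = 1068.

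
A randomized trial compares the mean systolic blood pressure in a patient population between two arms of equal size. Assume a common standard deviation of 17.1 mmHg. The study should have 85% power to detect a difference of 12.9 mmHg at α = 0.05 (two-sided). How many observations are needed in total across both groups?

64 total

For two equal groups, n per group = 2·((z_{α/2} + z_β)·σ/δ)².
z_{α/2} = 1.960; z_β = 1.036 (power 85%).
n = 2 × (2.996 × 17.1 / 12.9)² = 2 × 15.77 = 31.54
Round up: n = 32 per group.
Total across both groups: 2 × 32 = 64.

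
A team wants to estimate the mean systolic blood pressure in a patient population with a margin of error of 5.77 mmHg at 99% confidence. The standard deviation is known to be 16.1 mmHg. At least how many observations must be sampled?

n = 52

For a mean, the margin of error is E = z·σ/√n, so n = (zσ/E)².
At 99% confidence, z = 2.576.
n = (2.576 × 16.1 / 5.77)² = 51.66
Round up: n = 52.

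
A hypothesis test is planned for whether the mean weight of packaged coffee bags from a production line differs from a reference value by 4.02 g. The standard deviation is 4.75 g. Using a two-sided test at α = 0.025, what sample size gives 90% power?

n = 18

For a one-sample z-test, n = ((z_{α/2} + z_β)·σ/δ)².
z_{α/2} = 2.241 (two-sided α = 0.025); z_β = 1.282 (power 90% → β = 0.1).
n = (3.523 × 4.75 / 4.02)² = 17.33
Round up: n = 18.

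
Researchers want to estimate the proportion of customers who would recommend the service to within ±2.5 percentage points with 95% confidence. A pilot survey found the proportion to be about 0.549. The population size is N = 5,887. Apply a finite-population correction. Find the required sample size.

For a proportion with margin E = 0.025 at 95% confidence, z = 1.960.
n = p̂(1−p̂)(z/E)² = 0.549 × 0.451 × (1.960/0.025)² = 1521.88 — call this n₀.
Finite-population correction with N = 5,887: n = n₀ / (1 + (n₀−1)/N) = 1521.88 / 1.258 = 1209.76
Round up: n = 1210.

n = 1210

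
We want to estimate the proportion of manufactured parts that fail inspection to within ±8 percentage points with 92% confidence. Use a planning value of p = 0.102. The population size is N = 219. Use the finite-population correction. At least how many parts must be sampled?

For a proportion with margin E = 0.08 at 92% confidence, z = 1.751.
n = p̂(1−p̂)(z/E)² = 0.102 × 0.898 × (1.751/0.08)² = 43.88 — call this n₀.
Finite-population correction with N = 219: n = n₀ / (1 + (n₀−1)/N) = 43.88 / 1.196 = 36.69
Round up: n = 37.

37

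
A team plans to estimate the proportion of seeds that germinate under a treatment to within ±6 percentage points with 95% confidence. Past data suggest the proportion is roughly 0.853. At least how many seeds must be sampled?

For a proportion with margin E = 0.06 at 95% confidence, z = 1.960.
n = p̂(1−p̂)(z/E)² = 0.853 × 0.147 × (1.960/0.06)² = 133.81
Round up: n = 134.

134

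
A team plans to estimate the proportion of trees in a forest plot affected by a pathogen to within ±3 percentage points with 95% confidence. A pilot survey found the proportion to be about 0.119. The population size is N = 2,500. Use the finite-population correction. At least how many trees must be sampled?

For a proportion with margin E = 0.03 at 95% confidence, z = 1.960.
n = p̂(1−p̂)(z/E)² = 0.119 × 0.881 × (1.960/0.03)² = 447.50 — call this n₀.
Finite-population correction with N = 2,500: n = n₀ / (1 + (n₀−1)/N) = 447.50 / 1.179 = 379.56
Round up: n = 380.

380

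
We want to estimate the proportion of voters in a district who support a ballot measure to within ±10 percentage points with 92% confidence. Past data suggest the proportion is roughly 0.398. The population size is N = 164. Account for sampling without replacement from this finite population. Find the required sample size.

51

For a proportion with margin E = 0.1 at 92% confidence, z = 1.751.
n = p̂(1−p̂)(z/E)² = 0.398 × 0.602 × (1.751/0.1)² = 73.46 — call this n₀.
Finite-population correction with N = 164: n = n₀ / (1 + (n₀−1)/N) = 73.46 / 1.442 = 50.94
Round up: n = 51.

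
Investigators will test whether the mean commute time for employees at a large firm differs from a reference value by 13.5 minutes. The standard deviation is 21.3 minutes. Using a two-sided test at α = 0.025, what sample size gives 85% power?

For a one-sample z-test, n = ((z_{α/2} + z_β)·σ/δ)².
z_{α/2} = 2.241 (two-sided α = 0.025); z_β = 1.036 (power 85% → β = 0.15).
n = (3.277 × 21.3 / 13.5)² = 26.73
Round up: n = 27.

27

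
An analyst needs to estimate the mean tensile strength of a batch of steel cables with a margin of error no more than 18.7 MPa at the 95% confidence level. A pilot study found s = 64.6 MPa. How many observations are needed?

46

For a mean, the margin of error is E = z·σ/√n, so n = (zσ/E)².
At 95% confidence, z = 1.960.
n = (1.960 × 64.6 / 18.7)² = 45.85
Round up: n = 46.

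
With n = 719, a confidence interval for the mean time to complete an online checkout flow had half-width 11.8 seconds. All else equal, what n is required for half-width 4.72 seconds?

Margin of error scales as 1/√n, so n₂ = n₁·(E₁/E₂)².
n₂ = 719 × (11.8/4.72)² = 719 × 6.25 = 4493.75
Round up: n₂ = 4494.

n = 4494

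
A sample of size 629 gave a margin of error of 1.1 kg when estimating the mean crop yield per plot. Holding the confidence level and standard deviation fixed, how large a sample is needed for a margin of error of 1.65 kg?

280

Margin of error scales as 1/√n, so n₂ = n₁·(E₁/E₂)².
n₂ = 629 × (1.1/1.65)² = 629 × 0.4444 = 279.53
Round up: n₂ = 280.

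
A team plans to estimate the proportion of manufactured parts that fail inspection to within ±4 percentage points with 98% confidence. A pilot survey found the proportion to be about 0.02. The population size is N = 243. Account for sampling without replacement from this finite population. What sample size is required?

For a proportion with margin E = 0.04 at 98% confidence, z = 2.326.
n = p̂(1−p̂)(z/E)² = 0.02 × 0.98 × (2.326/0.04)² = 66.28 — call this n₀.
Finite-population correction with N = 243: n = n₀ / (1 + (n₀−1)/N) = 66.28 / 1.269 = 52.23
Round up: n = 53.

n = 53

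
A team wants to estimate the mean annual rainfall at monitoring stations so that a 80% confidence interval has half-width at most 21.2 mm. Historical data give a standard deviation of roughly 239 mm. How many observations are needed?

n = 209

For a mean, the margin of error is E = z·σ/√n, so n = (zσ/E)².
At 80% confidence, z = 1.282.
n = (1.282 × 239 / 21.2)² = 208.88
Round up: n = 209.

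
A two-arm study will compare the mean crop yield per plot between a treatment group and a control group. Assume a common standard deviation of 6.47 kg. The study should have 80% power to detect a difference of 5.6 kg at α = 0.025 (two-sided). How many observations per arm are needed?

For two equal groups, n per group = 2·((z_{α/2} + z_β)·σ/δ)².
z_{α/2} = 2.241; z_β = 0.842 (power 80%).
n = 2 × (3.083 × 6.47 / 5.6)² = 2 × 12.69 = 25.38
Round up: n = 26 per group.

26 per group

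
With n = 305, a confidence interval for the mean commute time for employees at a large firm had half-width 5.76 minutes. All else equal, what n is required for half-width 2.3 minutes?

Margin of error scales as 1/√n, so n₂ = n₁·(E₁/E₂)².
n₂ = 305 × (5.76/2.3)² = 305 × 6.272 = 1912.96
Round up: n₂ = 1913.

1913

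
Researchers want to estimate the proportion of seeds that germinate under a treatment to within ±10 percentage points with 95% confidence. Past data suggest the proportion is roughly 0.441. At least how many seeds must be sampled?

For a proportion with margin E = 0.1 at 95% confidence, z = 1.960.
n = p̂(1−p̂)(z/E)² = 0.441 × 0.559 × (1.960/0.1)² = 94.70
Round up: n = 95.

n = 95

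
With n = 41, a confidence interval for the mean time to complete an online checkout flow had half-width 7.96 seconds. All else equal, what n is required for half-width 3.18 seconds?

Margin of error scales as 1/√n, so n₂ = n₁·(E₁/E₂)².
n₂ = 41 × (7.96/3.18)² = 41 × 6.266 = 256.91
Round up: n₂ = 257.

n = 257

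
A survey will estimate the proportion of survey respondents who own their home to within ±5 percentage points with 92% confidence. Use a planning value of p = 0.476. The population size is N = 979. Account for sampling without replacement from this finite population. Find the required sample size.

234

For a proportion with margin E = 0.05 at 92% confidence, z = 1.751.
n = p̂(1−p̂)(z/E)² = 0.476 × 0.524 × (1.751/0.05)² = 305.89 — call this n₀.
Finite-population correction with N = 979: n = n₀ / (1 + (n₀−1)/N) = 305.89 / 1.311 = 233.33
Round up: n = 234.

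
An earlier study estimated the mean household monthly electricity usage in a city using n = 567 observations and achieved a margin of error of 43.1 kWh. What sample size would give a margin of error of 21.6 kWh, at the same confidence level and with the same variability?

Margin of error scales as 1/√n, so n₂ = n₁·(E₁/E₂)².
n₂ = 567 × (43.1/21.6)² = 567 × 3.982 = 2257.79
Round up: n₂ = 2258.

2258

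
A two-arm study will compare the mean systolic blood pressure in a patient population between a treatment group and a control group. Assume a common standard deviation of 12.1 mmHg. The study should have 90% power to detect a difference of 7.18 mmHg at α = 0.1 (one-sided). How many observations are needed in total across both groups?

For two equal groups, n per group = 2·((z_α + z_β)·σ/δ)².
z_α = 1.282; z_β = 1.282 (power 90%).
n = 2 × (2.564 × 12.1 / 7.18)² = 2 × 18.67 = 37.34
Round up: n = 38 per group.
Total across both groups: 2 × 38 = 76.

76 total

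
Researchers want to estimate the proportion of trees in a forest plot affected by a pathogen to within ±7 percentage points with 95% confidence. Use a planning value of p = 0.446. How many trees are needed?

For a proportion with margin E = 0.07 at 95% confidence, z = 1.960.
n = p̂(1−p̂)(z/E)² = 0.446 × 0.554 × (1.960/0.07)² = 193.71
Round up: n = 194.

194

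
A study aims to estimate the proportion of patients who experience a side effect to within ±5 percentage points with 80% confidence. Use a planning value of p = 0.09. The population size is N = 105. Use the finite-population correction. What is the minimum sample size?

For a proportion with margin E = 0.05 at 80% confidence, z = 1.282.
n = p̂(1−p̂)(z/E)² = 0.09 × 0.91 × (1.282/0.05)² = 53.84 — call this n₀.
Finite-population correction with N = 105: n = n₀ / (1 + (n₀−1)/N) = 53.84 / 1.503 = 35.82
Round up: n = 36.

36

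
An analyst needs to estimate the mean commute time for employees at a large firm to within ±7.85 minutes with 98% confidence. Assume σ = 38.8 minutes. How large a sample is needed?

133

For a mean, the margin of error is E = z·σ/√n, so n = (zσ/E)².
At 98% confidence, z = 2.326.
n = (2.326 × 38.8 / 7.85)² = 132.17
Round up: n = 133.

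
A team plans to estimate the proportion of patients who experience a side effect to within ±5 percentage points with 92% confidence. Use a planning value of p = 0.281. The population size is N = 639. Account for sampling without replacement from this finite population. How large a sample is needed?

For a proportion with margin E = 0.05 at 92% confidence, z = 1.751.
n = p̂(1−p̂)(z/E)² = 0.281 × 0.719 × (1.751/0.05)² = 247.78 — call this n₀.
Finite-population correction with N = 639: n = n₀ / (1 + (n₀−1)/N) = 247.78 / 1.386 = 178.77
Round up: n = 179.

179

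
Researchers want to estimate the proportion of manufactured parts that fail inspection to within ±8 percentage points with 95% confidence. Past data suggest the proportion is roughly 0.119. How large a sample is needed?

63

For a proportion with margin E = 0.08 at 95% confidence, z = 1.960.
n = p̂(1−p̂)(z/E)² = 0.119 × 0.881 × (1.960/0.08)² = 62.93
Round up: n = 63.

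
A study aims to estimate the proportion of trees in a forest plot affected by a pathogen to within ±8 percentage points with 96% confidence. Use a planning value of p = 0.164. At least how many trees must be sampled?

For a proportion with margin E = 0.08 at 96% confidence, z = 2.054.
n = p̂(1−p̂)(z/E)² = 0.164 × 0.836 × (2.054/0.08)² = 90.38
Round up: n = 91.

91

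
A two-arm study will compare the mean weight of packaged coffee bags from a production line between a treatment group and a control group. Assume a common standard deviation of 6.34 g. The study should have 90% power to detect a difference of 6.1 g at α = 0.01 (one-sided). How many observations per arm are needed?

For two equal groups, n per group = 2·((z_α + z_β)·σ/δ)².
z_α = 2.326; z_β = 1.282 (power 90%).
n = 2 × (3.608 × 6.34 / 6.1)² = 2 × 14.06 = 28.12
Round up: n = 29 per group.

29 per group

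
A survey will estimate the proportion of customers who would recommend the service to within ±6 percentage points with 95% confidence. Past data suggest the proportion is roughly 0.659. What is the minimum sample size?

For a proportion with margin E = 0.06 at 95% confidence, z = 1.960.
n = p̂(1−p̂)(z/E)² = 0.659 × 0.341 × (1.960/0.06)² = 239.80
Round up: n = 240.

n = 240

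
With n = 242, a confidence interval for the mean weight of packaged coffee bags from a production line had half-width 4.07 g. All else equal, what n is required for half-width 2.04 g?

Margin of error scales as 1/√n, so n₂ = n₁·(E₁/E₂)².
n₂ = 242 × (4.07/2.04)² = 242 × 3.98 = 963.16
Round up: n₂ = 964.

n = 964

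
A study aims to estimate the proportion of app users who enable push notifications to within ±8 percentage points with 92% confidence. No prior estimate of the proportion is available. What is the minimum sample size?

For a proportion with margin E = 0.08 at 92% confidence, z = 1.751.
With no prior estimate, use p = 0.5, which maximizes p(1−p) at 0.25.
n = 0.25 × (z/E)² = 0.25 × (1.751/0.08)² = 119.77
Round up: n = 120.

120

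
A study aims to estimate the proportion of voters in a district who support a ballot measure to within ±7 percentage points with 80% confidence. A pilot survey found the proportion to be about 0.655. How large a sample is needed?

76

For a proportion with margin E = 0.07 at 80% confidence, z = 1.282.
n = p̂(1−p̂)(z/E)² = 0.655 × 0.345 × (1.282/0.07)² = 75.79
Round up: n = 76.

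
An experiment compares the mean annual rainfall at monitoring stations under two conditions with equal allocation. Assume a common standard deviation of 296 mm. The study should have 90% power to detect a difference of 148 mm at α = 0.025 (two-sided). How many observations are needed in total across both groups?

200 total

For two equal groups, n per group = 2·((z_{α/2} + z_β)·σ/δ)².
z_{α/2} = 2.241; z_β = 1.282 (power 90%).
n = 2 × (3.523 × 296 / 148)² = 2 × 49.65 = 99.30
Round up: n = 100 per group.
Total across both groups: 2 × 100 = 200.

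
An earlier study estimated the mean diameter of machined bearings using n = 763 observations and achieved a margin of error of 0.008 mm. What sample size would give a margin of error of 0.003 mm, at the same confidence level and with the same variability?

5426

Margin of error scales as 1/√n, so n₂ = n₁·(E₁/E₂)².
n₂ = 763 × (0.008/0.003)² = 763 × 7.111 = 5425.69
Round up: n₂ = 5426.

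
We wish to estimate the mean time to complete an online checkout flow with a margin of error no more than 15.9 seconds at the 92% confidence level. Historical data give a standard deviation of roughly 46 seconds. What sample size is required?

26

For a mean, the margin of error is E = z·σ/√n, so n = (zσ/E)².
At 92% confidence, z = 1.751.
n = (1.751 × 46 / 15.9)² = 25.66
Round up: n = 26.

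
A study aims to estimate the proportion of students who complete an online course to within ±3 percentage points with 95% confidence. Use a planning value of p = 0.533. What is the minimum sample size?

For a proportion with margin E = 0.03 at 95% confidence, z = 1.960.
n = p̂(1−p̂)(z/E)² = 0.533 × 0.467 × (1.960/0.03)² = 1062.46
Round up: n = 1063.

1063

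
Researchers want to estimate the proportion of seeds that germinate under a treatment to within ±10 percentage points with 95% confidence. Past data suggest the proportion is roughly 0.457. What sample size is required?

For a proportion with margin E = 0.1 at 95% confidence, z = 1.960.
n = p̂(1−p̂)(z/E)² = 0.457 × 0.543 × (1.960/0.1)² = 95.33
Round up: n = 96.

96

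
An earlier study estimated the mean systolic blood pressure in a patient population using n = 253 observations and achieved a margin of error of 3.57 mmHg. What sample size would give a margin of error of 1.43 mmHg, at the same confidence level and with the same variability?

Margin of error scales as 1/√n, so n₂ = n₁·(E₁/E₂)².
n₂ = 253 × (3.57/1.43)² = 253 × 6.233 = 1576.95
Round up: n₂ = 1577.

1577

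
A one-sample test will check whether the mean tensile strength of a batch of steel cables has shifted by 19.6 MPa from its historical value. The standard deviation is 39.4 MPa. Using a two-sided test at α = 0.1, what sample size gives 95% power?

For a one-sample z-test, n = ((z_{α/2} + z_β)·σ/δ)².
z_{α/2} = 1.645 (two-sided α = 0.1); z_β = 1.645 (power 95% → β = 0.05).
n = (3.290 × 39.4 / 19.6)² = 43.74
Round up: n = 44.

44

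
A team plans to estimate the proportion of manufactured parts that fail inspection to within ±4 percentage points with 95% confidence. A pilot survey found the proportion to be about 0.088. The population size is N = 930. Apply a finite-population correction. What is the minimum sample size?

160

For a proportion with margin E = 0.04 at 95% confidence, z = 1.960.
n = p̂(1−p̂)(z/E)² = 0.088 × 0.912 × (1.960/0.04)² = 192.69 — call this n₀.
Finite-population correction with N = 930: n = n₀ / (1 + (n₀−1)/N) = 192.69 / 1.206 = 159.78
Round up: n = 160.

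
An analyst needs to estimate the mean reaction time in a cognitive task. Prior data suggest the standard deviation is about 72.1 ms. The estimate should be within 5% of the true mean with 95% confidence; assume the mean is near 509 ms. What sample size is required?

For a mean, the margin of error is E = z·σ/√n, so n = (zσ/E)².
At 95% confidence, z = 1.960.
E = 5% of 509 = 25.45 ms.
n = (1.960 × 72.1 / 25.45)² = 30.83
Round up: n = 31.

31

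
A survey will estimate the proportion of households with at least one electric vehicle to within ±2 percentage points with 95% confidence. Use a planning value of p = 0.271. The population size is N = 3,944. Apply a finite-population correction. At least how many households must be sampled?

1282

For a proportion with margin E = 0.02 at 95% confidence, z = 1.960.
n = p̂(1−p̂)(z/E)² = 0.271 × 0.729 × (1.960/0.02)² = 1897.36 — call this n₀.
Finite-population correction with N = 3,944: n = n₀ / (1 + (n₀−1)/N) = 1897.36 / 1.481 = 1281.13
Round up: n = 1282.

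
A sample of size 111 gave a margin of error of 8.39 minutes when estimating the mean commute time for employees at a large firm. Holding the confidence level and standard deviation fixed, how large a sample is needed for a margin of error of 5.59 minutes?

n = 251

Margin of error scales as 1/√n, so n₂ = n₁·(E₁/E₂)².
n₂ = 111 × (8.39/5.59)² = 111 × 2.253 = 250.08
Round up: n₂ = 251.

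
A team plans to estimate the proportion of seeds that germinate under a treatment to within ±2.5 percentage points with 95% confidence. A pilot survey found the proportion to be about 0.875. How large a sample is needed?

673

For a proportion with margin E = 0.025 at 95% confidence, z = 1.960.
n = p̂(1−p̂)(z/E)² = 0.875 × 0.125 × (1.960/0.025)² = 672.28
Round up: n = 673.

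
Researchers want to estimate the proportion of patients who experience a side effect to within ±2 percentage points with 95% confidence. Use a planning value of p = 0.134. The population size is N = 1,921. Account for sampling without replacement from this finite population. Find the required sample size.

706

For a proportion with margin E = 0.02 at 95% confidence, z = 1.960.
n = p̂(1−p̂)(z/E)² = 0.134 × 0.866 × (1.960/0.02)² = 1114.49 — call this n₀.
Finite-population correction with N = 1,921: n = n₀ / (1 + (n₀−1)/N) = 1114.49 / 1.58 = 705.37
Round up: n = 706.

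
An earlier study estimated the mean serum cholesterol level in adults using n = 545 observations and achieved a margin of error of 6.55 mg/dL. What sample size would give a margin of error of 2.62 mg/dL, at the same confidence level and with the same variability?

Margin of error scales as 1/√n, so n₂ = n₁·(E₁/E₂)².
n₂ = 545 × (6.55/2.62)² = 545 × 6.25 = 3406.25
Round up: n₂ = 3407.

n = 3407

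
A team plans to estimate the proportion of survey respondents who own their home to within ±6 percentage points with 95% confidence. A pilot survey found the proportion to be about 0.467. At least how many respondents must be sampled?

266

For a proportion with margin E = 0.06 at 95% confidence, z = 1.960.
n = p̂(1−p̂)(z/E)² = 0.467 × 0.533 × (1.960/0.06)² = 265.62
Round up: n = 266.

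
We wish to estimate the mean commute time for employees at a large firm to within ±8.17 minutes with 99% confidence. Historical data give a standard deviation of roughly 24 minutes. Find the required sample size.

n = 58

For a mean, the margin of error is E = z·σ/√n, so n = (zσ/E)².
At 99% confidence, z = 2.576.
n = (2.576 × 24 / 8.17)² = 57.26
Round up: n = 58.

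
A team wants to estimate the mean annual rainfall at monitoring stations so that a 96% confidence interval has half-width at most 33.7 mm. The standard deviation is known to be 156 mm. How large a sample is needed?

For a mean, the margin of error is E = z·σ/√n, so n = (zσ/E)².
At 96% confidence, z = 2.054.
n = (2.054 × 156 / 33.7)² = 90.40
Round up: n = 91.

91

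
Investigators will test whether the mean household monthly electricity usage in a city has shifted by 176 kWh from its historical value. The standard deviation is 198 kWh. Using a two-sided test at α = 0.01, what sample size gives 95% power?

For a one-sample z-test, n = ((z_{α/2} + z_β)·σ/δ)².
z_{α/2} = 2.576 (two-sided α = 0.01); z_β = 1.645 (power 95% → β = 0.05).
n = (4.221 × 198 / 176)² = 22.55
Round up: n = 23.

23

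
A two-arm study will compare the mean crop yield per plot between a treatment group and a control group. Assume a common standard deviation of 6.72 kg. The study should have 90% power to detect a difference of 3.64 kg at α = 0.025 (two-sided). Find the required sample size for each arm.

For two equal groups, n per group = 2·((z_{α/2} + z_β)·σ/δ)².
z_{α/2} = 2.241; z_β = 1.282 (power 90%).
n = 2 × (3.523 × 6.72 / 3.64)² = 2 × 42.30 = 84.60
Round up: n = 85 per group.

85 per group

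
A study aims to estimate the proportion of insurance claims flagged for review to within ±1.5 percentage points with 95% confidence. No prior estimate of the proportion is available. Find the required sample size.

n = 4269

For a proportion with margin E = 0.015 at 95% confidence, z = 1.960.
With no prior estimate, use p = 0.5, which maximizes p(1−p) at 0.25.
n = 0.25 × (z/E)² = 0.25 × (1.960/0.015)² = 4268.44
Round up: n = 4269.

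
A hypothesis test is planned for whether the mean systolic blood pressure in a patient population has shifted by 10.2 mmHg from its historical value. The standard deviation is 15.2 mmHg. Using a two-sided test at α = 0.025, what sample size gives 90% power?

n = 28

For a one-sample z-test, n = ((z_{α/2} + z_β)·σ/δ)².
z_{α/2} = 2.241 (two-sided α = 0.025); z_β = 1.282 (power 90% → β = 0.1).
n = (3.523 × 15.2 / 10.2)² = 27.56
Round up: n = 28.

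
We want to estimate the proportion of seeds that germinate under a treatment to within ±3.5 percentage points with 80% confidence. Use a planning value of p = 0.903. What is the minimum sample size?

n = 118

For a proportion with margin E = 0.035 at 80% confidence, z = 1.282.
n = p̂(1−p̂)(z/E)² = 0.903 × 0.097 × (1.282/0.035)² = 117.52
Round up: n = 118.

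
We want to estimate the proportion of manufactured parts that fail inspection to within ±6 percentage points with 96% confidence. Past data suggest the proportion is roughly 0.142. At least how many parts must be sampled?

143

For a proportion with margin E = 0.06 at 96% confidence, z = 2.054.
n = p̂(1−p̂)(z/E)² = 0.142 × 0.858 × (2.054/0.06)² = 142.78
Round up: n = 143.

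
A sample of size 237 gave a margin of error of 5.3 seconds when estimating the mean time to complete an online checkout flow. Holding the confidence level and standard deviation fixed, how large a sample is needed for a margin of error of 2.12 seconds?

1482

Margin of error scales as 1/√n, so n₂ = n₁·(E₁/E₂)².
n₂ = 237 × (5.3/2.12)² = 237 × 6.25 = 1481.25
Round up: n₂ = 1482.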